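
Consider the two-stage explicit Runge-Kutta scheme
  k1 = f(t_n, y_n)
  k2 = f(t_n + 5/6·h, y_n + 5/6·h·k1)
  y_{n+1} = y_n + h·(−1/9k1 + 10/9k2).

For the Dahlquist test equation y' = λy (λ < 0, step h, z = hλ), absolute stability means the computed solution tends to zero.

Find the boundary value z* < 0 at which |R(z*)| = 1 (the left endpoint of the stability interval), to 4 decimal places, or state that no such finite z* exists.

Set f=λy, z=hλ:
  k1=λy_n ⇒ h·k1=z·y_n;  k2=λ(1+5/6z)y_n ⇒ h·k2=z(1+5/6z)y_n
  y_{n+1}/y_n = 1 − 1/9z + 10/9z(1+5/6z) = 1 + z + 25/27z²
  R(z) = 1 + z + 25/27z².

Need |R(x)|<1, x<0.
x=-0.79: |R|=0.7879
R=1: x+25/27x²=0 ⇒ x=−27/25=-1.0800; min R=1−1/(4·25/27)=0.7300>−1
Confirm numerically:
  x=-1.001: |R|=0.92678 <1
  x=-0.966: |R|=0.89803 <1
  x=-0.727: |R|=0.76238 <1
  x=-1.600: |R|=1.77037 >1
  x=-1.398: |R|=1.41163 >1
  x=-1.187: |R|=1.11760 >1
Stable set (-1.0800, 0).

z* = -1.0800.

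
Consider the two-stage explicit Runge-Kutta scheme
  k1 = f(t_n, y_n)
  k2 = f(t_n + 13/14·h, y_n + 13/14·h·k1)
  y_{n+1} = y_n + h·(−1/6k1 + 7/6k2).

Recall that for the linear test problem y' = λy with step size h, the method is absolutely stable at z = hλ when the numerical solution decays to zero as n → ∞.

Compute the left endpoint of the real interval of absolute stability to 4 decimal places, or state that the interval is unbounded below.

With y'=λy (z=hλ):
  k1=λy_n ⇒ h·k1=z·y_n;  k2=λ(1+13/14z)y_n ⇒ h·k2=z(1+13/14z)y_n
  y_{n+1}/y_n = 1 − 1/6z + 7/6z(1+13/14z) = 1 + z + 13/12z²
  so R(z) = 1 + z + 13/12z².

Solve |R(x)|<1 on ℝ⁻.
x=-1.76: |R|=2.5957
R=1: x+13/12x²=0 ⇒ x=−12/13=-0.9231; min R=1−1/(4·13/12)=0.7692>−1
Confirm numerically:
  x=-0.839: |R|=0.92358 <1
  x=-0.635: |R|=0.80183 <1
  x=-0.622: |R|=0.79712 <1
  x=-0.524: |R|=0.77346 <1
  x=-1.427: |R|=1.77902 >1
  x=-1.289: |R|=1.51098 >1
  x=-1.126: |R|=1.24753 >1
Stable set (-0.9231, 0).

left endpoint -0.9231.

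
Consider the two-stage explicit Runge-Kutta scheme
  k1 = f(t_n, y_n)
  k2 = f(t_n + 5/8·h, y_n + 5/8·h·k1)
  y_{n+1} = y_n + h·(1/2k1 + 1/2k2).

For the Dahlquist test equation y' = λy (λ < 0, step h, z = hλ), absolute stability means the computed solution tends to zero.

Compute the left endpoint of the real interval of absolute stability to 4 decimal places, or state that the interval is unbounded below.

left endpoint -3.2000.

Test eqn y'=λy, z=hλ:
  k1=λy_n ⇒ h·k1=z·y_n;  k2=λ(1+5/8z)y_n ⇒ h·k2=z(1+5/8z)y_n
  y_{n+1}/y_n = 1 + 1/2z + 1/2z(1+5/8z) = 1 + z + 5/16z²
  R(z) = 1 + z + 5/16z².

Find x<0 with |R(x)|<1.
x=-1.05: |R|=0.2945
R=1: x+5/16x²=0 ⇒ x=−16/5=-3.2000; min R=1−1/(4·5/16)=0.2000>−1
Confirm numerically:
  x=-1.936: |R|=0.23528 <1
  x=-1.665: |R|=0.20132 <1
  x=-1.352: |R|=0.21922 <1
  x=-3.388: |R|=1.19904 >1
  x=-3.318: |R|=1.12235 >1
  x=-3.274: |R|=1.07571 >1
Interval (-3.2000, 0).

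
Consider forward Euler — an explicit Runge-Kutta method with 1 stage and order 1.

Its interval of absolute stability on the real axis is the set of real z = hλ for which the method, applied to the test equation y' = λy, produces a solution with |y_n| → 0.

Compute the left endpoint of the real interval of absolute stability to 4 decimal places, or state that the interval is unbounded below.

Test eqn y'=λy, z=hλ:
  order 1, 1-stage ⇒ R(z)=1+z
  (e.g. R(-1.48)=-0.48000, |R|=0.48000)

Solve |R(x)|<1 on ℝ⁻.
x=-1.48: |R|=0.4800
|R(-2.34)|=1.3400 |R(-2.17)|=1.1700 |R(-1.03)|=0.0300
Bisect:
  x_lo=-2.6763 |R|=1.6763  x_hi=-0.3874 |R|=0.6126
  mid=-1.53183 |R|=0.53183 →hi
  mid=-2.10406 |R|=1.10406 →lo
  mid=-1.81795 |R|=0.81795 →hi
  mid=-1.96100 |R|=0.96100 →hi
  mid=-2.03253 |R|=1.03253 →lo
  mid=-1.99677 |R|=0.99677 →hi
  mid=-2.01465 |R|=1.01465 →lo
  mid=-2.00571 |R|=1.00571 →lo
  ...
  [-2.00012,-1.99998] ⇒ x*=-2.0000
Interval (-2.0000, 0).

left endpoint -2.0000.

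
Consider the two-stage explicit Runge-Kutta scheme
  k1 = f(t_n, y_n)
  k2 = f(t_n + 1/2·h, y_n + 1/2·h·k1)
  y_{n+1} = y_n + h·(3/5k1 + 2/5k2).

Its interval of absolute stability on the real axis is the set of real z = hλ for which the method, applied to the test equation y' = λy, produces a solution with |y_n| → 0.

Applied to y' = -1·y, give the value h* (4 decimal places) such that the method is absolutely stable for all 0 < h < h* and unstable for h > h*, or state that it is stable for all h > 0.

(-5.0000,0); λ=-1 ⇒ h* = (5)/1 = 5.0000.

On y'=λy, z=hλ:
  k1=λy_n ⇒ h·k1=z·y_n;  k2=λ(1+1/2z)y_n ⇒ h·k2=z(1+1/2z)y_n
  y_{n+1}/y_n = 1 + 3/5z + 2/5z(1+1/2z) = 1 + z + 1/5z²
  Hence R(z) = 1 + z + 1/5z².

Find x<0 with |R(x)|<1.
x=-1.78: |R|=0.1463
R=1: x+1/5x²=0 ⇒ x=−5=-5.0000; min R=1−1/(4·1/5)=-0.2500>−1
Confirm numerically:
  x=-3.762: |R|=0.06853 <1
  x=-3.255: |R|=0.13599 <1
  x=-2.886: |R|=0.22020 <1
  x=-2.641: |R|=0.24602 <1
  x=-5.338: |R|=1.36085 >1
  x=-5.190: |R|=1.19722 >1
  x=-5.070: |R|=1.07098 >1
Stable set (-5.0000, 0).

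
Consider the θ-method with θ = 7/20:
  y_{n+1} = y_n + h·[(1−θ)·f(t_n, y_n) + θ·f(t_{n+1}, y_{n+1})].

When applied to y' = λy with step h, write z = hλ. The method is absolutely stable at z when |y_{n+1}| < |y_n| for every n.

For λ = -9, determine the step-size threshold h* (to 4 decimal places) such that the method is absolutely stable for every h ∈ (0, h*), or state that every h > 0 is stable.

On y'=λy, z=hλ:
  y_{n+1} = y_n + z·[13/20·y_n + 7/20·y_{n+1}] ⇒ (1 − 7/20z)y_{n+1} = (1 + 13/20z)y_n
  so R(z) = (1 + 13/20z)/(1 − 7/20z).

Need |R(x)|<1, x<0.
x=-0.81: |R|=0.3689
R=−1: 1+13/20x = −1+7/20x ⇒ -3/10x=2 ⇒ x=2/(-3/10)=-6.6667
Confirm numerically:
  x=-6.169: |R|=0.95274 <1
  x=-5.365: |R|=0.86430 <1
  x=-2.953: |R|=0.45214 <1
  x=-6.830: |R|=1.01445 >1
  x=-6.724: |R|=1.00513 >1
Stable set (-6.6667, 0).

(-6.6667,0); λ=-9 ⇒ h* = (20/3)/9 = 0.7407.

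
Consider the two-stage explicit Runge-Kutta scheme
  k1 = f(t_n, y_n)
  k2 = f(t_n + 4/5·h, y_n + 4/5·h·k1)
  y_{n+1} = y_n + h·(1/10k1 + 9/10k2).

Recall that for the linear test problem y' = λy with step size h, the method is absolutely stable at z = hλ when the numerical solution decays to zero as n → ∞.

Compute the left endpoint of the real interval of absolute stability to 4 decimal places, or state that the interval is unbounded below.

Test eqn y'=λy, z=hλ:
  k1=λy_n ⇒ h·k1=z·y_n;  k2=λ(1+4/5z)y_n ⇒ h·k2=z(1+4/5z)y_n
  y_{n+1}/y_n = 1 + 1/10z + 9/10z(1+4/5z) = 1 + z + 18/25z²
  R(z) = 1 + z + 18/25z².

Find x<0 with |R(x)|<1.
x=-0.75: |R|=0.6550
R=1: x+18/25x²=0 ⇒ x=−25/18=-1.3889; min R=1−1/(4·18/25)=0.6528>−1
Confirm numerically:
  x=-1.352: |R|=0.96409 <1
  x=-1.102: |R|=0.77237 <1
  x=-0.817: |R|=0.66359 <1
  x=-1.985: |R|=1.85196 >1
  x=-1.891: |R|=1.68363 >1
  x=-1.546: |R|=1.17488 >1
So |R|<1 on (-1.3889, 0).

z* = -1.3889.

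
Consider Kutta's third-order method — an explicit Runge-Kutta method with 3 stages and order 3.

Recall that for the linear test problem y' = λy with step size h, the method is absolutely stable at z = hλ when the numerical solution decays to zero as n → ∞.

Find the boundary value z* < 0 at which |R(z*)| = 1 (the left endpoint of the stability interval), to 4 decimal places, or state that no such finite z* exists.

With y'=λy (z=hλ):
  order 3, 3-stage ⇒ R(z)=1+z+z^2/2+z^3/6
  (e.g. R(-0.36)=0.69702, |R|=0.69702)

Solve |R(x)|<1 on ℝ⁻.
x=-0.36: |R|=0.6970
|R(-2.79)|=1.5176 |R(-2.02)|=0.3535 |R(-0.66)|=0.5099
Bisect:
  x_lo=-2.9749 |R|=1.9380  x_hi=-0.2934 |R|=0.7454
  mid=-1.63418 |R|=0.02626 →hi
  mid=-2.30456 |R|=0.68898 →hi
  mid=-2.63975 |R|=1.22137 →lo
  mid=-2.47216 |R|=0.93450 →hi
  mid=-2.55595 |R|=1.07247 →lo
  mid=-2.51406 |R|=1.00216 →lo
  mid=-2.49311 |R|=0.96800 →hi
  mid=-2.50358 |R|=0.98500 →hi
  ...
  [-2.51275,-2.51258] ⇒ x*=-2.5127
So |R|<1 on (-2.5127, 0).

left endpoint -2.5127.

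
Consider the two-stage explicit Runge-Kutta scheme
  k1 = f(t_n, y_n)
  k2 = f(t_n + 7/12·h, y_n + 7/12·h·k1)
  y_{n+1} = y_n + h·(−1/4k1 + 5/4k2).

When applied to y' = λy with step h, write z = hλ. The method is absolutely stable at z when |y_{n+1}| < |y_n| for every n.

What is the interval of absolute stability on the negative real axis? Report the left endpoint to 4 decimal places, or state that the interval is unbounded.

With y'=λy (z=hλ):
  k1=λy_n ⇒ h·k1=z·y_n;  k2=λ(1+7/12z)y_n ⇒ h·k2=z(1+7/12z)y_n
  y_{n+1}/y_n = 1 − 1/4z + 5/4z(1+7/12z) = 1 + z + 35/48z²
  so R(z) = 1 + z + 35/48z².

Find x<0 with |R(x)|<1.
x=-0.59: |R|=0.6638
R=1: x+35/48x²=0 ⇒ x=−48/35=-1.3714; min R=1−1/(4·35/48)=0.6571>−1
Confirm numerically:
  x=-1.276: |R|=0.91121 <1
  x=-0.979: |R|=0.71986 <1
  x=-0.843: |R|=0.67518 <1
  x=-0.763: |R|=0.66150 <1
  x=-1.789: |R|=1.54471 >1
  x=-1.543: |R|=1.19304 >1
  x=-1.458: |R|=1.09204 >1
Stable set (-1.3714, 0).

(-1.3714, 0).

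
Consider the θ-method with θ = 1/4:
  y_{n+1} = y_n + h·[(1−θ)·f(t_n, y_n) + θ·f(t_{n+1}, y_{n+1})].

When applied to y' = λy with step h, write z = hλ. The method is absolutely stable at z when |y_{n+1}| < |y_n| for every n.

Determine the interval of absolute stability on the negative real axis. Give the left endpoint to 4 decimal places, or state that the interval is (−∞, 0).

Set f=λy, z=hλ:
  y_{n+1} = y_n + z·[3/4·y_n + 1/4·y_{n+1}] ⇒ (1 − 1/4z)y_{n+1} = (1 + 3/4z)y_n
  so R(z) = (1 + 3/4z)/(1 − 1/4z).

Solve |R(x)|<1 on ℝ⁻.
x=-1.52: |R|=0.1014
R=−1: 1+3/4x = −1+1/4x ⇒ -1/2x=2 ⇒ x=2/(-1/2)=-4.0000
Confirm numerically:
  x=-3.862: |R|=0.96489 <1
  x=-3.770: |R|=0.94080 <1
  x=-3.717: |R|=0.92666 <1
  x=-4.534: |R|=1.12515 >1
  x=-4.524: |R|=1.12295 >1
  x=-4.386: |R|=1.09206 >1
Interval (-4.0000, 0).

(-4.0000, 0).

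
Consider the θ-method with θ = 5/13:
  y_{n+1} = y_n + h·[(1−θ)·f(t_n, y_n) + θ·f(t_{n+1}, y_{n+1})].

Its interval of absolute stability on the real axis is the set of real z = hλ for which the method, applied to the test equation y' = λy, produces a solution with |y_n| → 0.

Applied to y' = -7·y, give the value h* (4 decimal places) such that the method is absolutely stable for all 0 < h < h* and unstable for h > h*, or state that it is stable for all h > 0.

Set f=λy, z=hλ:
  y_{n+1} = y_n + z·[8/13·y_n + 5/13·y_{n+1}] ⇒ (1 − 5/13z)y_{n+1} = (1 + 8/13z)y_n
  R(z) = (1 + 8/13z)/(1 − 5/13z).

Boundary: |R(x)|=1, x<0.
x=-1.57: |R|=0.0211
R=−1: 1+8/13x = −1+5/13x ⇒ -3/13x=2 ⇒ x=2/(-3/13)=-8.6667
Confirm numerically:
  x=-8.227: |R|=0.97563 <1
  x=-7.838: |R|=0.95237 <1
  x=-7.178: |R|=0.90865 <1
  x=-6.258: |R|=0.83685 <1
  x=-9.223: |R|=1.02823 >1
  x=-9.013: |R|=1.01789 >1
  x=-8.860: |R|=1.01012 >1
Interval (-8.6667, 0).

(-8.6667,0); λ=-7 ⇒ h* = (26/3)/7 = 1.2381.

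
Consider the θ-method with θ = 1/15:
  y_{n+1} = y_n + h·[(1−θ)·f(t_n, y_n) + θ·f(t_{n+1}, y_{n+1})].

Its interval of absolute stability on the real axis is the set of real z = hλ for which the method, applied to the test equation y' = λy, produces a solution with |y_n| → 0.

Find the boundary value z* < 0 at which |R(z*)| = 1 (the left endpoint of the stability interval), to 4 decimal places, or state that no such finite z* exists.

Set f=λy, z=hλ:
  y_{n+1} = y_n + z·[14/15·y_n + 1/15·y_{n+1}] ⇒ (1 − 1/15z)y_{n+1} = (1 + 14/15z)y_n
  ⇒ R(z) = (1 + 14/15z)/(1 − 1/15z).

Boundary: |R(x)|=1, x<0.
x=-1.75: |R|=0.5672
R=−1: 1+14/15x = −1+1/15x ⇒ -13/15x=2 ⇒ x=2/(-13/15)=-2.3077
Confirm numerically:
  x=-2.215: |R|=0.93000 <1
  x=-1.561: |R|=0.41386 <1
  x=-1.480: |R|=0.34709 <1
  x=-2.497: |R|=1.14065 >1
  x=-2.448: |R|=1.10454 >1
Stable set (-2.3077, 0).

z* = -2.3077.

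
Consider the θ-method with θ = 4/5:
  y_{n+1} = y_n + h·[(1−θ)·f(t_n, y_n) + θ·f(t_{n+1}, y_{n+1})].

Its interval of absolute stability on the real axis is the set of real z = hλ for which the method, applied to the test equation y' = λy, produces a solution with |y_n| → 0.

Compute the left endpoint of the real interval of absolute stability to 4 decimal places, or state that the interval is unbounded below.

On y'=λy, z=hλ:
  y_{n+1} = y_n + z·[1/5·y_n + 4/5·y_{n+1}] ⇒ (1 − 4/5z)y_{n+1} = (1 + 1/5z)y_n
  so R(z) = (1 + 1/5z)/(1 − 4/5z).

Solve |R(x)|<1 on ℝ⁻.
x=-0.95: |R|=0.4602
x=-2: |R|=0.2308
x=-10: |R|=0.1111
x=-100: |R|=0.2346
θ=4/5≥1/2 ⇒ |1+1/5x|<|1−4/5x| ∀x<0 ⇒ unbounded interval.

unbounded; (−∞, 0).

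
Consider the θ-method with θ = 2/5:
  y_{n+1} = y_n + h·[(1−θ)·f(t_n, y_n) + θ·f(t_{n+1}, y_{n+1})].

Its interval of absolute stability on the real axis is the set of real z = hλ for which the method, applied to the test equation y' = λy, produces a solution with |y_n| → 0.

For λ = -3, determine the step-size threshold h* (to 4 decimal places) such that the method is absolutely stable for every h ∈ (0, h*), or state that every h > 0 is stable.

(-10.0000,0); λ=-3 ⇒ h* = (10)/3 = 3.3333.

Set f=λy, z=hλ:
  y_{n+1} = y_n + z·[3/5·y_n + 2/5·y_{n+1}] ⇒ (1 − 2/5z)y_{n+1} = (1 + 3/5z)y_n
  ⇒ R(z) = (1 + 3/5z)/(1 − 2/5z).

Solve |R(x)|<1 on ℝ⁻.
x=-1.51: |R|=0.0586
R=−1: 1+3/5x = −1+2/5x ⇒ -1/5x=2 ⇒ x=2/(-1/5)=-10.0000
Confirm numerically:
  x=-7.627: |R|=0.88284 <1
  x=-5.924: |R|=0.75807 <1
  x=-4.507: |R|=0.60803 <1
  x=-10.507: |R|=1.01949 >1
  x=-10.493: |R|=1.01897 >1
So |R|<1 on (-10.0000, 0).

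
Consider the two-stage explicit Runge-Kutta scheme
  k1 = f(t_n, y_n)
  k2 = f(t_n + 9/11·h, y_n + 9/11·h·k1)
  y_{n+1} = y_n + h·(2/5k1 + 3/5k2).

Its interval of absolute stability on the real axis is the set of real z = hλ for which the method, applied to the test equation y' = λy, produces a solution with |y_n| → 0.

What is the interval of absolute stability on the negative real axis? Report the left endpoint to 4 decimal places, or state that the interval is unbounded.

With y'=λy (z=hλ):
  k1=λy_n ⇒ h·k1=z·y_n;  k2=λ(1+9/11z)y_n ⇒ h·k2=z(1+9/11z)y_n
  y_{n+1}/y_n = 1 + 2/5z + 3/5z(1+9/11z) = 1 + z + 27/55z²
  ⇒ R(z) = 1 + z + 27/55z².

Boundary: |R(x)|=1, x<0.
x=-0.57: |R|=0.5895
R=1: x+27/55x²=0 ⇒ x=−55/27=-2.0370; min R=1−1/(4·27/55)=0.4907>−1
Confirm numerically:
  x=-1.490: |R|=0.59987 <1
  x=-1.055: |R|=0.49139 <1
  x=-0.863: |R|=0.50261 <1
  x=-2.574: |R|=1.67851 >1
  x=-2.222: |R|=1.20176 >1
Stable set (-2.0370, 0).

(-2.0370, 0).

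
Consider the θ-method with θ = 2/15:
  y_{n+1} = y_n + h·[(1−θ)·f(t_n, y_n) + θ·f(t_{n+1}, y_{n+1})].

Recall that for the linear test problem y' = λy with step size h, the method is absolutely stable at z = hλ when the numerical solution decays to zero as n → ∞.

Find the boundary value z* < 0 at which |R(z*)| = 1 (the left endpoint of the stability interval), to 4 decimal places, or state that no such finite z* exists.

On y'=λy, z=hλ:
  y_{n+1} = y_n + z·[13/15·y_n + 2/15·y_{n+1}] ⇒ (1 − 2/15z)y_{n+1} = (1 + 13/15z)y_n
  ⇒ R(z) = (1 + 13/15z)/(1 − 2/15z).

Solve |R(x)|<1 on ℝ⁻.
x=-1.14: |R|=0.0104
R=−1: 1+13/15x = −1+2/15x ⇒ -11/15x=2 ⇒ x=2/(-11/15)=-2.7273
Confirm numerically:
  x=-1.953: |R|=0.54951 <1
  x=-1.514: |R|=0.25971 <1
  x=-1.402: |R|=0.18120 <1
  x=-3.095: |R|=1.19089 >1
  x=-2.810: |R|=1.04413 >1
Stable set (-2.7273, 0).

left endpoint -2.7273.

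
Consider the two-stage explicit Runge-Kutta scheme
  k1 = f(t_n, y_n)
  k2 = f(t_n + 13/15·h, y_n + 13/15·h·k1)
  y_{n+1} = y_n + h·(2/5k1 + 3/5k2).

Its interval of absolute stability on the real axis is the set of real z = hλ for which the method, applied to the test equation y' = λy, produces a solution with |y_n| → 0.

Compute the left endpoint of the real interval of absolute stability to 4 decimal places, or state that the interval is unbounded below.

Set f=λy, z=hλ:
  k1=λy_n ⇒ h·k1=z·y_n;  k2=λ(1+13/15z)y_n ⇒ h·k2=z(1+13/15z)y_n
  y_{n+1}/y_n = 1 + 2/5z + 3/5z(1+13/15z) = 1 + z + 13/25z²
  so R(z) = 1 + z + 13/25z².

Find x<0 with |R(x)|<1.
x=-0.45: |R|=0.6553
R=1: x+13/25x²=0 ⇒ x=−25/13=-1.9231; min R=1−1/(4·13/25)=0.5192>−1
Confirm numerically:
  x=-1.542: |R|=0.69444 <1
  x=-0.994: |R|=0.51978 <1
  x=-0.843: |R|=0.52654 <1
  x=-0.795: |R|=0.53365 <1
  x=-2.491: |R|=1.73564 >1
  x=-2.165: |R|=1.27236 >1
  x=-2.018: |R|=1.09961 >1
Interval (-1.9231, 0).

left endpoint -1.9231.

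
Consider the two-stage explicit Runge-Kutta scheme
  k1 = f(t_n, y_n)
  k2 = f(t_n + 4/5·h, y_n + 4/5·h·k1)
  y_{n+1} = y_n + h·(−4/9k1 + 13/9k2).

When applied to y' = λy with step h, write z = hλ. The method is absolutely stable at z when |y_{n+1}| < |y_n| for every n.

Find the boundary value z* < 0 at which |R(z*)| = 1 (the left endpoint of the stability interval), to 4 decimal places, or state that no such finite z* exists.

Test eqn y'=λy, z=hλ:
  k1=λy_n ⇒ h·k1=z·y_n;  k2=λ(1+4/5z)y_n ⇒ h·k2=z(1+4/5z)y_n
  y_{n+1}/y_n = 1 − 4/9z + 13/9z(1+4/5z) = 1 + z + 52/45z²
  so R(z) = 1 + z + 52/45z².

Need |R(x)|<1, x<0.
x=-1.61: |R|=2.3853
R=1: x+52/45x²=0 ⇒ x=−45/52=-0.8654; min R=1−1/(4·52/45)=0.7837>−1
Confirm numerically:
  x=-0.805: |R|=0.94383 <1
  x=-0.548: |R|=0.79902 <1
  x=-0.481: |R|=0.78635 <1
  x=-0.396: |R|=0.78521 <1
  x=-1.264: |R|=1.58223 >1
  x=-1.249: |R|=1.55367 >1
Stable set (-0.8654, 0).

z* = -0.8654.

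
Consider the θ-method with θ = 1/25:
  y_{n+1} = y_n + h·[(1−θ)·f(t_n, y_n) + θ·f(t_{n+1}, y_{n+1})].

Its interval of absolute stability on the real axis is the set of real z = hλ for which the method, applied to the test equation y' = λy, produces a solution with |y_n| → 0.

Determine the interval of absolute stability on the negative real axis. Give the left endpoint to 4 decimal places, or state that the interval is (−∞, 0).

On y'=λy, z=hλ:
  y_{n+1} = y_n + z·[24/25·y_n + 1/25·y_{n+1}] ⇒ (1 − 1/25z)y_{n+1} = (1 + 24/25z)y_n
  R(z) = (1 + 24/25z)/(1 − 1/25z).

Boundary: |R(x)|=1, x<0.
x=-0.84: |R|=0.1873
R=−1: 1+24/25x = −1+1/25x ⇒ -23/25x=2 ⇒ x=2/(-23/25)=-2.1739
Confirm numerically:
  x=-1.714: |R|=0.60403 <1
  x=-1.511: |R|=0.42488 <1
  x=-1.311: |R|=0.24568 <1
  x=-0.890: |R|=0.14059 <1
  x=-2.721: |R|=1.45392 >1
  x=-2.524: |R|=1.29254 >1
  x=-2.277: |R|=1.08692 >1
Interval (-2.1739, 0).

z∈(-2.1739,0).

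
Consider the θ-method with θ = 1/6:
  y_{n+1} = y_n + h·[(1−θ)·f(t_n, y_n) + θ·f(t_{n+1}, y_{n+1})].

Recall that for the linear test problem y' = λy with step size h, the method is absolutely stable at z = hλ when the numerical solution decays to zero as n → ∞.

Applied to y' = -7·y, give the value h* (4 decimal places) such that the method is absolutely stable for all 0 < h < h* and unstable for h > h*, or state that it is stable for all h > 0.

With y'=λy (z=hλ):
  y_{n+1} = y_n + z·[5/6·y_n + 1/6·y_{n+1}] ⇒ (1 − 1/6z)y_{n+1} = (1 + 5/6z)y_n
  so R(z) = (1 + 5/6z)/(1 − 1/6z).

Find x<0 with |R(x)|<1.
x=-1.24: |R|=0.0276
R=−1: 1+5/6x = −1+1/6x ⇒ -2/3x=2 ⇒ x=2/(-2/3)=-3.0000
Confirm numerically:
  x=-2.612: |R|=0.81979 <1
  x=-2.148: |R|=0.58174 <1
  x=-2.065: |R|=0.53627 <1
  x=-3.532: |R|=1.22325 >1
  x=-3.216: |R|=1.09375 >1
  x=-3.148: |R|=1.06471 >1
Stable set (-3.0000, 0).

(-3.0000,0); λ=-7 ⇒ h* = (3)/7 = 0.4286.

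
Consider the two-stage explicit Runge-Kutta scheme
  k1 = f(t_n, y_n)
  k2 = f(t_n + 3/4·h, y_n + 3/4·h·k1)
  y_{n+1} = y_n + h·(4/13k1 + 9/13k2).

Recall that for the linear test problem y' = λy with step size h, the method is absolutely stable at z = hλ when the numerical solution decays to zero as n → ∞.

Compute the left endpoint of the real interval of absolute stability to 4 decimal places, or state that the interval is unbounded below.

Test eqn y'=λy, z=hλ:
  k1=λy_n ⇒ h·k1=z·y_n;  k2=λ(1+3/4z)y_n ⇒ h·k2=z(1+3/4z)y_n
  y_{n+1}/y_n = 1 + 4/13z + 9/13z(1+3/4z) = 1 + z + 27/52z²
  ⇒ R(z) = 1 + z + 27/52z².

Need |R(x)|<1, x<0.
x=-0.84: |R|=0.5264
R=1: x+27/52x²=0 ⇒ x=−52/27=-1.9259; min R=1−1/(4·27/52)=0.5185>−1
Confirm numerically:
  x=-1.843: |R|=0.92064 <1
  x=-1.445: |R|=0.63917 <1
  x=-1.187: |R|=0.54458 <1
  x=-2.094: |R|=1.18274 >1
  x=-2.069: |R|=1.15370 >1
Stable set (-1.9259, 0).

z* = -1.9259.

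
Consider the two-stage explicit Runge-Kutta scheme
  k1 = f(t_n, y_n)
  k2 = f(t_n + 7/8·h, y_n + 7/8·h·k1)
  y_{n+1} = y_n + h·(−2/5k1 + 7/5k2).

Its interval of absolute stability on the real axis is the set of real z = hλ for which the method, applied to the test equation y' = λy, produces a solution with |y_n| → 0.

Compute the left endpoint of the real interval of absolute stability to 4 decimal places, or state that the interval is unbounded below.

left endpoint -0.8163.

Test eqn y'=λy, z=hλ:
  k1=λy_n ⇒ h·k1=z·y_n;  k2=λ(1+7/8z)y_n ⇒ h·k2=z(1+7/8z)y_n
  y_{n+1}/y_n = 1 − 2/5z + 7/5z(1+7/8z) = 1 + z + 49/40z²
  so R(z) = 1 + z + 49/40z².

Need |R(x)|<1, x<0.
x=-0.6: |R|=0.8410
R=1: x+49/40x²=0 ⇒ x=−40/49=-0.8163; min R=1−1/(4·49/40)=0.7959>−1
Confirm numerically:
  x=-0.763: |R|=0.95016 <1
  x=-0.648: |R|=0.86638 <1
  x=-0.572: |R|=0.82880 <1
  x=-0.394: |R|=0.79616 <1
  x=-1.367: |R|=1.92214 >1
  x=-1.144: |R|=1.45920 >1
So |R|<1 on (-0.8163, 0).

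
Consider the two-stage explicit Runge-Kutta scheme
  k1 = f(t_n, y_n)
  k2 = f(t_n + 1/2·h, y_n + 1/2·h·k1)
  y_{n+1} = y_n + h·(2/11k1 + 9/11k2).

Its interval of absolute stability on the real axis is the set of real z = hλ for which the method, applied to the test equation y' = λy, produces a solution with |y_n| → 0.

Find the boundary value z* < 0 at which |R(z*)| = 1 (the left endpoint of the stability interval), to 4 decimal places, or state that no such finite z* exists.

left endpoint -2.4444.

On y'=λy, z=hλ:
  k1=λy_n ⇒ h·k1=z·y_n;  k2=λ(1+1/2z)y_n ⇒ h·k2=z(1+1/2z)y_n
  y_{n+1}/y_n = 1 + 2/11z + 9/11z(1+1/2z) = 1 + z + 9/22z²
  ⇒ R(z) = 1 + z + 9/22z².

Find x<0 with |R(x)|<1.
x=-0.31: |R|=0.7293
R=1: x+9/22x²=0 ⇒ x=−22/9=-2.4444; min R=1−1/(4·9/22)=0.3889>−1
Confirm numerically:
  x=-1.978: |R|=0.62256 <1
  x=-1.517: |R|=0.42444 <1
  x=-1.186: |R|=0.38943 <1
  x=-1.126: |R|=0.39268 <1
  x=-2.832: |R|=1.44900 >1
  x=-2.470: |R|=1.02582 >1
So |R|<1 on (-2.4444, 0).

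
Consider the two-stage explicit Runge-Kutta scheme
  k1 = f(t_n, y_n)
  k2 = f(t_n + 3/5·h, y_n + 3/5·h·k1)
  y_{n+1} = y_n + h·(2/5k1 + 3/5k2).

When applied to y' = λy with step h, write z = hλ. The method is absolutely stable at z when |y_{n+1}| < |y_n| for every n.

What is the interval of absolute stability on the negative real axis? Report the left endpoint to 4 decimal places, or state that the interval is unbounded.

Test eqn y'=λy, z=hλ:
  k1=λy_n ⇒ h·k1=z·y_n;  k2=λ(1+3/5z)y_n ⇒ h·k2=z(1+3/5z)y_n
  y_{n+1}/y_n = 1 + 2/5z + 3/5z(1+3/5z) = 1 + z + 9/25z²
  Hence R(z) = 1 + z + 9/25z².

Find x<0 with |R(x)|<1.
x=-0.56: |R|=0.5529
R=1: x+9/25x²=0 ⇒ x=−25/9=-2.7778; min R=1−1/(4·9/25)=0.3056>−1
Confirm numerically:
  x=-2.436: |R|=0.70027 <1
  x=-1.957: |R|=0.42175 <1
  x=-1.788: |R|=0.36290 <1
  x=-1.575: |R|=0.31802 <1
  x=-3.272: |R|=1.58215 >1
  x=-3.088: |R|=1.34487 >1
Stable set (-2.7778, 0).

z∈(-2.7778,0).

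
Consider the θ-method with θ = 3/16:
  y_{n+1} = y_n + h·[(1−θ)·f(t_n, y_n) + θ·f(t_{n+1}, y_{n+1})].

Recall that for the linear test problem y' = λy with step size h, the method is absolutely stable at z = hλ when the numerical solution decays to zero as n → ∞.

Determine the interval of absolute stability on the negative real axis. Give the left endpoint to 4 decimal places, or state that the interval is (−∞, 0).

(-3.2000, 0).

On y'=λy, z=hλ:
  y_{n+1} = y_n + z·[13/16·y_n + 3/16·y_{n+1}] ⇒ (1 − 3/16z)y_{n+1} = (1 + 13/16z)y_n
  Hence R(z) = (1 + 13/16z)/(1 − 3/16z).

Solve |R(x)|<1 on ℝ⁻.
x=-1.32: |R|=0.0581
R=−1: 1+13/16x = −1+3/16x ⇒ -5/8x=2 ⇒ x=2/(-5/8)=-3.2000
Confirm numerically:
  x=-2.912: |R|=0.88357 <1
  x=-2.905: |R|=0.88064 <1
  x=-2.660: |R|=0.77481 <1
  x=-3.647: |R|=1.16592 >1
  x=-3.371: |R|=1.06548 >1
So |R|<1 on (-3.2000, 0).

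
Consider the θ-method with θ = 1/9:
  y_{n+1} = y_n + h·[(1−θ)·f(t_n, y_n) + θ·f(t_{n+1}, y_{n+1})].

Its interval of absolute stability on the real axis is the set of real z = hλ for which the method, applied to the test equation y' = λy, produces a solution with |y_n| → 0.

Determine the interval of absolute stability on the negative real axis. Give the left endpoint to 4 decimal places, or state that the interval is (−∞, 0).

z∈(-2.5714,0).

Test eqn y'=λy, z=hλ:
  y_{n+1} = y_n + z·[8/9·y_n + 1/9·y_{n+1}] ⇒ (1 − 1/9z)y_{n+1} = (1 + 8/9z)y_n
  Hence R(z) = (1 + 8/9z)/(1 − 1/9z).

Solve |R(x)|<1 on ℝ⁻.
x=-1.11: |R|=0.0119
R=−1: 1+8/9x = −1+1/9x ⇒ -7/9x=2 ⇒ x=2/(-7/9)=-2.5714
Confirm numerically:
  x=-2.312: |R|=0.83946 <1
  x=-2.188: |R|=0.76010 <1
  x=-2.016: |R|=0.64706 <1
  x=-1.892: |R|=0.56335 <1
  x=-2.814: |R|=1.14373 >1
  x=-2.702: |R|=1.07811 >1
  x=-2.620: |R|=1.02926 >1
Interval (-2.5714, 0).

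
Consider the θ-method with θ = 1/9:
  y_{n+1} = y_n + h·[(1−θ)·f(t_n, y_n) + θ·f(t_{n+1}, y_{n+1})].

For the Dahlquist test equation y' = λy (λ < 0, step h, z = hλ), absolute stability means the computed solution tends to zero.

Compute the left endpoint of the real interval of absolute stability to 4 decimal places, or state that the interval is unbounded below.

With y'=λy (z=hλ):
  y_{n+1} = y_n + z·[8/9·y_n + 1/9·y_{n+1}] ⇒ (1 − 1/9z)y_{n+1} = (1 + 8/9z)y_n
  so R(z) = (1 + 8/9z)/(1 − 1/9z).

Need |R(x)|<1, x<0.
x=-0.51: |R|=0.5174
R=−1: 1+8/9x = −1+1/9x ⇒ -7/9x=2 ⇒ x=2/(-7/9)=-2.5714
Confirm numerically:
  x=-2.251: |R|=0.80064 <1
  x=-1.759: |R|=0.47142 <1
  x=-1.096: |R|=0.02298 <1
  x=-3.164: |R|=1.34101 >1
  x=-2.934: |R|=1.21267 >1
  x=-2.649: |R|=1.04661 >1
Stable set (-2.5714, 0).

left endpoint -2.5714.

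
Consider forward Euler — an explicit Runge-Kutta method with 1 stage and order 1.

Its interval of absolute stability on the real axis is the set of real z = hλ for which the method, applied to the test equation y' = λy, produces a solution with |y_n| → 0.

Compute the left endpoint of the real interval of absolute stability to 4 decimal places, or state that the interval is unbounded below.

Test eqn y'=λy, z=hλ:
  order 1, 1-stage ⇒ R(z)=1+z
  (e.g. R(-0.51)=0.49000, |R|=0.49000)

Boundary: |R(x)|=1, x<0.
x=-0.51: |R|=0.4900
|R(-2.27)|=1.2700 |R(-0.85)|=0.1500 |R(-0.6)|=0.4000
Bisect:
  x_lo=-2.8817 |R|=1.8817  x_hi=-0.3513 |R|=0.6487
  mid=-1.61652 |R|=0.61652 →hi
  mid=-2.24912 |R|=1.24912 →lo
  mid=-1.93282 |R|=0.93282 →hi
  mid=-2.09097 |R|=1.09097 →lo
  mid=-2.01189 |R|=1.01189 →lo
  mid=-1.97235 |R|=0.97235 →hi
  mid=-1.99212 |R|=0.99212 →hi
  mid=-2.00201 |R|=1.00201 →lo
  mid=-1.99706 |R|=0.99706 →hi
  ...
  [-2.00015,-2.00000] ⇒ x*=-2.0000
So |R|<1 on (-2.0000, 0).

z* = -2.0000.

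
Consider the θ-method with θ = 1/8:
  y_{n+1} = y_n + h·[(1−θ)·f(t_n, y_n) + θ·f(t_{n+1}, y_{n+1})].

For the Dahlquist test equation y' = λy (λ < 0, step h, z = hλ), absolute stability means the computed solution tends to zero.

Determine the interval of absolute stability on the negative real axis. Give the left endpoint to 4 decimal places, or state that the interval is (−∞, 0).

On y'=λy, z=hλ:
  y_{n+1} = y_n + z·[7/8·y_n + 1/8·y_{n+1}] ⇒ (1 − 1/8z)y_{n+1} = (1 + 7/8z)y_n
  so R(z) = (1 + 7/8z)/(1 − 1/8z).

Boundary: |R(x)|=1, x<0.
x=-1.73: |R|=0.4224
R=−1: 1+7/8x = −1+1/8x ⇒ -3/4x=2 ⇒ x=2/(-3/4)=-2.6667
Confirm numerically:
  x=-2.550: |R|=0.93365 <1
  x=-1.871: |R|=0.51636 <1
  x=-1.716: |R|=0.41293 <1
  x=-1.108: |R|=0.02679 <1
  x=-2.848: |R|=1.10029 >1
  x=-2.723: |R|=1.03152 >1
So |R|<1 on (-2.6667, 0).

z∈(-2.6667,0).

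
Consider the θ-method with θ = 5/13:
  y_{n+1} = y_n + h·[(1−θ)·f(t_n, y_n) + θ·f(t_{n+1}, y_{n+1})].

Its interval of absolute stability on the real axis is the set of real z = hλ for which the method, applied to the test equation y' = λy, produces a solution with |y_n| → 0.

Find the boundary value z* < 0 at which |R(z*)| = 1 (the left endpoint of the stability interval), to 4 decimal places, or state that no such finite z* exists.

z* = -8.6667.

With y'=λy (z=hλ):
  y_{n+1} = y_n + z·[8/13·y_n + 5/13·y_{n+1}] ⇒ (1 − 5/13z)y_{n+1} = (1 + 8/13z)y_n
  Hence R(z) = (1 + 8/13z)/(1 − 5/13z).

Boundary: |R(x)|=1, x<0.
x=-0.35: |R|=0.6915
R=−1: 1+8/13x = −1+5/13x ⇒ -3/13x=2 ⇒ x=2/(-3/13)=-8.6667
Confirm numerically:
  x=-7.193: |R|=0.90971 <1
  x=-7.162: |R|=0.90752 <1
  x=-5.849: |R|=0.79991 <1
  x=-9.262: |R|=1.03011 >1
  x=-8.779: |R|=1.00592 >1
  x=-8.762: |R|=1.00503 >1
Interval (-8.6667, 0).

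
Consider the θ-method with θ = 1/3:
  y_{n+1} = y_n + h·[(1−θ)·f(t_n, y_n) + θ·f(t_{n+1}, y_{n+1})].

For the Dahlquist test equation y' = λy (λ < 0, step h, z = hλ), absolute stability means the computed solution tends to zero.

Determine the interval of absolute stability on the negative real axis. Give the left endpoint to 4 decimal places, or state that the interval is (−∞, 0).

Test eqn y'=λy, z=hλ:
  y_{n+1} = y_n + z·[2/3·y_n + 1/3·y_{n+1}] ⇒ (1 − 1/3z)y_{n+1} = (1 + 2/3z)y_n
  Hence R(z) = (1 + 2/3z)/(1 − 1/3z).

Find x<0 with |R(x)|<1.
x=-1.66: |R|=0.0687
R=−1: 1+2/3x = −1+1/3x ⇒ -1/3x=2 ⇒ x=2/(-1/3)=-6.0000
Confirm numerically:
  x=-4.600: |R|=0.81579 <1
  x=-3.235: |R|=0.55654 <1
  x=-3.038: |R|=0.50944 <1
  x=-6.526: |R|=1.05522 >1
  x=-6.460: |R|=1.04863 >1
  x=-6.128: |R|=1.01402 >1
Interval (-6.0000, 0).

z∈(-6.0000,0).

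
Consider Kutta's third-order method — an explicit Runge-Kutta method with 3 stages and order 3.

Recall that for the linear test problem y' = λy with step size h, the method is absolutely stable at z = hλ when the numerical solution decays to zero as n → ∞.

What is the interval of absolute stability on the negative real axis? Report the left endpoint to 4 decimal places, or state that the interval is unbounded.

(-2.5127, 0).

Test eqn y'=λy, z=hλ:
  order 3, 3-stage ⇒ R(z)=1+z+z^2/2+z^3/6
  (e.g. R(-0.97)=0.34834, |R|=0.34834)

Solve |R(x)|<1 on ℝ⁻.
x=-0.97: |R|=0.3483
|R(-2.73)|=1.3946 |R(-0.96)|=0.3533 |R(-0.56)|=0.5675
Bisect:
  x_lo=-3.1122 |R|=2.2933  x_hi=-0.1381 |R|=0.8710
  mid=-1.62516 |R|=0.01997 →hi
  mid=-2.36868 |R|=0.77833 →hi
  mid=-2.74044 |R|=1.41556 →lo
  mid=-2.55456 |R|=1.07009 →lo
  mid=-2.46162 |R|=0.91790 →hi
  mid=-2.50809 |R|=0.99236 →hi
  mid=-2.53133 |R|=1.03081 →lo
  mid=-2.51971 |R|=1.01149 →lo
  mid=-2.51390 |R|=1.00190 →lo
  mid=-2.51100 |R|=0.99713 →hi
  ...
  [-2.51281,-2.51263] ⇒ x*=-2.5127
Stable set (-2.5127, 0).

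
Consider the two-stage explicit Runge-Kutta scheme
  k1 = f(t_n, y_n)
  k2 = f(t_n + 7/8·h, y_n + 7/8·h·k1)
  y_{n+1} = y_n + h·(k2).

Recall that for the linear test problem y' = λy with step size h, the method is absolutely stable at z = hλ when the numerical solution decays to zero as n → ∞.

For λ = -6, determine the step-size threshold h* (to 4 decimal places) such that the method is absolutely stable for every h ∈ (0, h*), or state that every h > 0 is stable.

(-1.1429,0); λ=-6 ⇒ h* = (8/7)/6 = 0.1905.

Test eqn y'=λy, z=hλ:
  k1=λy_n ⇒ h·k1=z·y_n;  k2=λ(1+7/8z)y_n ⇒ h·k2=z(1+7/8z)y_n
  y_{n+1}/y_n = 1 + z(1+7/8z) = 1 + z + 7/8z²
  ⇒ R(z) = 1 + z + 7/8z².

Find x<0 with |R(x)|<1.
x=-0.43: |R|=0.7318
R=1: x+7/8x²=0 ⇒ x=−8/7=-1.1429; min R=1−1/(4·7/8)=0.7143>−1
Confirm numerically:
  x=-1.037: |R|=0.90395 <1
  x=-0.984: |R|=0.86322 <1
  x=-0.925: |R|=0.82367 <1
  x=-0.687: |R|=0.72597 <1
  x=-1.631: |R|=1.69664 >1
  x=-1.287: |R|=1.16232 >1
  x=-1.259: |R|=1.12795 >1
Stable set (-1.1429, 0).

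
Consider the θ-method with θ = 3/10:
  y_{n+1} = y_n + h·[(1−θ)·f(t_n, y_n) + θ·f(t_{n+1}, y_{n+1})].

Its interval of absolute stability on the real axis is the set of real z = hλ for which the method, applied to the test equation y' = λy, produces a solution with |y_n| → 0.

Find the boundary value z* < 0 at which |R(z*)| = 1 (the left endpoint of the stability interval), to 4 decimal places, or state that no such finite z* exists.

With y'=λy (z=hλ):
  y_{n+1} = y_n + z·[7/10·y_n + 3/10·y_{n+1}] ⇒ (1 − 3/10z)y_{n+1} = (1 + 7/10z)y_n
  R(z) = (1 + 7/10z)/(1 − 3/10z).

Boundary: |R(x)|=1, x<0.
x=-0.66: |R|=0.4491
R=−1: 1+7/10x = −1+3/10x ⇒ -2/5x=2 ⇒ x=2/(-2/5)=-5.0000
Confirm numerically:
  x=-4.748: |R|=0.95842 <1
  x=-3.758: |R|=0.76648 <1
  x=-3.445: |R|=0.69412 <1
  x=-2.510: |R|=0.43183 <1
  x=-5.385: |R|=1.05888 >1
  x=-5.312: |R|=1.04812 >1
So |R|<1 on (-5.0000, 0).

left endpoint -5.0000.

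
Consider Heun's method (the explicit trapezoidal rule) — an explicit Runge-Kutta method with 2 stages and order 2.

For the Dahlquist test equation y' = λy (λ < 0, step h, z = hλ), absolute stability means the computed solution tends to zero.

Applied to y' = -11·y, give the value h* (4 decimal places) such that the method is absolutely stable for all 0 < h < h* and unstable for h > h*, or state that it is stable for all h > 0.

Test eqn y'=λy, z=hλ:
  order 2, 2-stage ⇒ R(z)=1+z+z^2/2
  (e.g. R(-0.86)=0.50980, |R|=0.50980)

Boundary: |R(x)|=1, x<0.
x=-0.86: |R|=0.5098
|R(-1.66)|=0.7178 |R(-0.76)|=0.5288 |R(-0.52)|=0.6152
Bisect:
  x_lo=-2.3976 |R|=1.4767  x_hi=-0.0838 |R|=0.9197
  mid=-1.24070 |R|=0.52897 →hi
  mid=-1.81916 |R|=0.83552 →hi
  mid=-2.10840 |R|=1.11427 →lo
  mid=-1.96378 |R|=0.96444 →hi
  mid=-2.03609 |R|=1.03674 →lo
  mid=-1.99993 |R|=0.99993 →hi
  mid=-2.01801 |R|=1.01817 →lo
  mid=-2.00897 |R|=1.00901 →lo
  ...
  [-2.00008,-1.99993] ⇒ x*=-2.0000
Stable set (-2.0000, 0).

(-2.0000,0); λ=-11 ⇒ h* = 0.1818.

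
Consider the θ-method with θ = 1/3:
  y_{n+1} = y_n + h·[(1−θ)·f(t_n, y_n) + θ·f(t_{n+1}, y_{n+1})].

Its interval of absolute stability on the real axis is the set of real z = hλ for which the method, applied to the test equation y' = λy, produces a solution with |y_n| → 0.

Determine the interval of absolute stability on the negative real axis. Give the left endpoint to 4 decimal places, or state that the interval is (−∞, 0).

Set f=λy, z=hλ:
  y_{n+1} = y_n + z·[2/3·y_n + 1/3·y_{n+1}] ⇒ (1 − 1/3z)y_{n+1} = (1 + 2/3z)y_n
  so R(z) = (1 + 2/3z)/(1 − 1/3z).

Need |R(x)|<1, x<0.
x=-1.61: |R|=0.0477
R=−1: 1+2/3x = −1+1/3x ⇒ -1/3x=2 ⇒ x=2/(-1/3)=-6.0000
Confirm numerically:
  x=-5.695: |R|=0.96492 <1
  x=-3.279: |R|=0.56665 <1
  x=-3.276: |R|=0.56597 <1
  x=-2.797: |R|=0.44747 <1
  x=-6.522: |R|=1.05482 >1
  x=-6.274: |R|=1.02954 >1
So |R|<1 on (-6.0000, 0).

z∈(-6.0000,0).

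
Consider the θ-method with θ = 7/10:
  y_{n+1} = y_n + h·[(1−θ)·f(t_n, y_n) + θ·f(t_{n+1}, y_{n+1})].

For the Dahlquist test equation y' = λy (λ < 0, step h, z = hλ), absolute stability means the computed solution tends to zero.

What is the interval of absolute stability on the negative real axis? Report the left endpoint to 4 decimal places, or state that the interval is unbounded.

(−∞, 0) — no finite endpoint.

Test eqn y'=λy, z=hλ:
  y_{n+1} = y_n + z·[3/10·y_n + 7/10·y_{n+1}] ⇒ (1 − 7/10z)y_{n+1} = (1 + 3/10z)y_n
  R(z) = (1 + 3/10z)/(1 − 7/10z).

Boundary: |R(x)|=1, x<0.
x=-0.66: |R|=0.5486
x=-2: |R|=0.1667
x=-10: |R|=0.2500
x=-100: |R|=0.4085
θ=7/10≥1/2 ⇒ |1+3/10x|<|1−7/10x| ∀x<0 ⇒ stable on all of ℝ⁻.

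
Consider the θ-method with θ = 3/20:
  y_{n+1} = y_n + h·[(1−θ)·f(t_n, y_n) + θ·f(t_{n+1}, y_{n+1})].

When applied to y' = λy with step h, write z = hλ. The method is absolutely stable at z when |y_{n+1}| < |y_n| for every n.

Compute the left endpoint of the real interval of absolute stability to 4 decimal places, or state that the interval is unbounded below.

z* = -2.8571.

On y'=λy, z=hλ:
  y_{n+1} = y_n + z·[17/20·y_n + 3/20·y_{n+1}] ⇒ (1 − 3/20z)y_{n+1} = (1 + 17/20z)y_n
  Hence R(z) = (1 + 17/20z)/(1 − 3/20z).

Boundary: |R(x)|=1, x<0.
x=-1.36: |R|=0.1296
R=−1: 1+17/20x = −1+3/20x ⇒ -7/10x=2 ⇒ x=2/(-7/10)=-2.8571
Confirm numerically:
  x=-2.778: |R|=0.96090 <1
  x=-2.565: |R|=0.85232 <1
  x=-2.174: |R|=0.63939 <1
  x=-1.160: |R|=0.01193 <1
  x=-3.405: |R|=1.25385 >1
  x=-3.397: |R|=1.25034 >1
Stable set (-2.8571, 0).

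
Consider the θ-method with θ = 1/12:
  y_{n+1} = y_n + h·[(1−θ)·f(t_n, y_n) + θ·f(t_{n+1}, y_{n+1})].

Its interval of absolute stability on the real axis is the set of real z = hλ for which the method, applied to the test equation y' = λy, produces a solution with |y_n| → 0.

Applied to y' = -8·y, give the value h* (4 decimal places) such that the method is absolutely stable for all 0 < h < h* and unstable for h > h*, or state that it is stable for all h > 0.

Test eqn y'=λy, z=hλ:
  y_{n+1} = y_n + z·[11/12·y_n + 1/12·y_{n+1}] ⇒ (1 − 1/12z)y_{n+1} = (1 + 11/12z)y_n
  ⇒ R(z) = (1 + 11/12z)/(1 − 1/12z).

Need |R(x)|<1, x<0.
x=-1.57: |R|=0.3884
R=−1: 1+11/12x = −1+1/12x ⇒ -5/6x=2 ⇒ x=2/(-5/6)=-2.4000
Confirm numerically:
  x=-1.540: |R|=0.36484 <1
  x=-1.256: |R|=0.13699 <1
  x=-1.254: |R|=0.13536 <1
  x=-1.152: |R|=0.05109 <1
  x=-2.731: |R|=1.22470 >1
  x=-2.614: |R|=1.14643 >1
  x=-2.493: |R|=1.06417 >1
Interval (-2.4000, 0).

(-2.4000,0); λ=-8 ⇒ h* = (12/5)/8 = 0.3000.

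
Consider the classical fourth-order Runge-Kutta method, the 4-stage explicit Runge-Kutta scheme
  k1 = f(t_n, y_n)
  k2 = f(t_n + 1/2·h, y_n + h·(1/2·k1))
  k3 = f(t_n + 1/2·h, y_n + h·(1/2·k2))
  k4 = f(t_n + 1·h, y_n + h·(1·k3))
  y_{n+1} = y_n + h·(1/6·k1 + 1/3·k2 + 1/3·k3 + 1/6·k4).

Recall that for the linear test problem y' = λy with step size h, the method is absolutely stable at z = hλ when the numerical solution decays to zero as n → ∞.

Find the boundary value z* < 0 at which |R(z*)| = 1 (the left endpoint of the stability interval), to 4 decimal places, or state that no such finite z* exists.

With y'=λy (z=hλ):
  order 4, 4-stage ⇒ R(z)=1+z+z^2/2+z^3/6+z^4/24
  (e.g. R(-1.41)=0.28154, |R|=0.28154)

Find x<0 with |R(x)|<1.
x=-1.41: |R|=0.2815
|R(-3.01)|=1.3951 |R(-0.91)|=0.4070 |R(-0.81)|=0.4474
Bisect:
  x_lo=-3.3168 |R|=2.1450  x_hi=-0.3746 |R|=0.6876
  mid=-1.84570 |R|=0.29321 →hi
  mid=-2.58123 |R|=0.73347 →hi
  mid=-2.94899 |R|=1.27619 →lo
  mid=-2.76511 |R|=0.96999 →hi
  mid=-2.85705 |R|=1.11369 →lo
  mid=-2.81108 |R|=1.03958 →lo
  mid=-2.78810 |R|=1.00423 →lo
  ...
  [-2.78540,-2.78522] ⇒ x*=-2.7853
So |R|<1 on (-2.7853, 0).

left endpoint -2.7853.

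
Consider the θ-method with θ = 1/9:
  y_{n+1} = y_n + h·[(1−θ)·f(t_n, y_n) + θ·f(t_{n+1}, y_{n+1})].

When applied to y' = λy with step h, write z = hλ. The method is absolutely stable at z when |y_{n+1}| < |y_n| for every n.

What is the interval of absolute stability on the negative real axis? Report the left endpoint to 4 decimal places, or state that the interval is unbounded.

(-2.5714, 0).

On y'=λy, z=hλ:
  y_{n+1} = y_n + z·[8/9·y_n + 1/9·y_{n+1}] ⇒ (1 − 1/9z)y_{n+1} = (1 + 8/9z)y_n
  Hence R(z) = (1 + 8/9z)/(1 − 1/9z).

Boundary: |R(x)|=1, x<0.
x=-1.07: |R|=0.0437
R=−1: 1+8/9x = −1+1/9x ⇒ -7/9x=2 ⇒ x=2/(-7/9)=-2.5714
Confirm numerically:
  x=-1.958: |R|=0.60814 <1
  x=-1.702: |R|=0.43132 <1
  x=-1.650: |R|=0.39437 <1
  x=-1.416: |R|=0.22350 <1
  x=-3.059: |R|=1.28303 >1
  x=-2.791: |R|=1.13035 >1
Interval (-2.5714, 0).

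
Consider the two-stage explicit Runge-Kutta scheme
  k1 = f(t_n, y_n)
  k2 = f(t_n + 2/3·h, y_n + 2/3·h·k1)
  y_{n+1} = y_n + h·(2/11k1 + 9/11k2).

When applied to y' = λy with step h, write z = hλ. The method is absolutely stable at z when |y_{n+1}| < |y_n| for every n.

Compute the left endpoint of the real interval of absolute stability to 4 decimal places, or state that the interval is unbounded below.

z* = -1.8333.

Test eqn y'=λy, z=hλ:
  k1=λy_n ⇒ h·k1=z·y_n;  k2=λ(1+2/3z)y_n ⇒ h·k2=z(1+2/3z)y_n
  y_{n+1}/y_n = 1 + 2/11z + 9/11z(1+2/3z) = 1 + z + 6/11z²
  R(z) = 1 + z + 6/11z².

Find x<0 with |R(x)|<1.
x=-0.66: |R|=0.5776
R=1: x+6/11x²=0 ⇒ x=−11/6=-1.8333; min R=1−1/(4·6/11)=0.5417>−1
Confirm numerically:
  x=-1.752: |R|=0.92227 <1
  x=-1.617: |R|=0.80919 <1
  x=-0.750: |R|=0.55682 <1
  x=-2.370: |R|=1.69376 >1
  x=-2.120: |R|=1.33149 >1
  x=-1.952: |R|=1.12635 >1
Stable set (-1.8333, 0).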